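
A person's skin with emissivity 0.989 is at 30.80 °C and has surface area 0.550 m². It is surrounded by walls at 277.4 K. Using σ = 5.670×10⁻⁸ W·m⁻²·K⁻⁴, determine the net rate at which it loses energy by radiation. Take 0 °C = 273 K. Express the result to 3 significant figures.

T = 30.80 °C + 273 = 303.80 K.
Area A = 0.550 m².
Net radiated power P_net = εσA(T⁴ − T₀⁴) = 0.989×5.670×10⁻⁸×0.550×(303.80⁴ − 277.4⁴).
T⁴ − T₀⁴ = 8.51826×10⁹ − 5.92142×10⁹ = 2.59684×10⁹ K⁴, so P_net = 80.1 W.

Net loss ≈ 80.1 W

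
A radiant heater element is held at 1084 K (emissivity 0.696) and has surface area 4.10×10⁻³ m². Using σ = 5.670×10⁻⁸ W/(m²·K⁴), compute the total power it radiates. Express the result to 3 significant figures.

Area A = 4.10×10⁻³ m².
P = εσAT⁴ = 0.696 × 5.670×10⁻⁸ × 4.10×10⁻³ × (1084)⁴ = 223 W.

P ≈ 223 W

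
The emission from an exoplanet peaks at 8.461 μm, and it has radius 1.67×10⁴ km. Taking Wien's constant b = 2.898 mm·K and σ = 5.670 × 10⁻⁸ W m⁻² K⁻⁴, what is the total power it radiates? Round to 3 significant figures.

Wien's law: T = b/λ_max = 2.898×10⁻³/8.461×10⁻⁶ = 342.513 K.
Surface area A = 4πR² = 4π(1.67×10⁷ m)² = 3.50464×10¹⁵ m².
Then P = σAT⁴ = 5.670×10⁻⁸×3.50464×10¹⁵×(342.513)⁴ = 2.73×10¹⁸ W.

P ≈ 2.73×10¹⁸ W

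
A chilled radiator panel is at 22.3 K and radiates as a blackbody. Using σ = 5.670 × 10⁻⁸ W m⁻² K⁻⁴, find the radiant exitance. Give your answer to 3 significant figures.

Stefan–Boltzmann: I = σT⁴ = 5.670×10⁻⁸ × (22.3)⁴ = 0.0140 W/m².

I ≈ 0.0140 W/m²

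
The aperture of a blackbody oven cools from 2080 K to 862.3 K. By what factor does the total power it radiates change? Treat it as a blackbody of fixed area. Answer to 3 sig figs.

P₂/P₁ ≈ 0.0295

P ∝ T⁴, so P₂/P₁ = (T₂/T₁)⁴ = (862.3/2080)⁴ = (0.414567)⁴ = 0.0295.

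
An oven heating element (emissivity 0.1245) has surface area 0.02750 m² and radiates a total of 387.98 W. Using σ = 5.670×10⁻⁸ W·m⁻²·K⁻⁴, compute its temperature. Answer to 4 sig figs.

T ≈ 1189 K

Area A = 0.02750 m².
P = εσAT⁴ ⇒ T = (P/(εσA))^(1/4) = (387.98/(0.1245×5.670×10⁻⁸×0.02750))^(1/4) = 1189 K.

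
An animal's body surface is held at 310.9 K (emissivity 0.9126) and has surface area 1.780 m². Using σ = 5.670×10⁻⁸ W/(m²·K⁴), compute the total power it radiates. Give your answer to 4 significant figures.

Area A = 1.780 m².
P = εσAT⁴ = 0.9126 × 5.670×10⁻⁸ × 1.780 × (310.9)⁴ = 860.5 W.

P ≈ 860.5 W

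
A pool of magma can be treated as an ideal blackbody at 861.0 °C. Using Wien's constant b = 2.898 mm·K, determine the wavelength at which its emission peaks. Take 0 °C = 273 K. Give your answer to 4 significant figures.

T = 861.0 °C + 273 = 1134.0 K.
Wien's displacement law: λ_max = b/T = (2.898×10⁻³ m·K)/(1134.0 K) = 2.5556×10⁻⁶ m.
That is 2.556 μm, in the infrared range.

λ_max ≈ 2.556 μm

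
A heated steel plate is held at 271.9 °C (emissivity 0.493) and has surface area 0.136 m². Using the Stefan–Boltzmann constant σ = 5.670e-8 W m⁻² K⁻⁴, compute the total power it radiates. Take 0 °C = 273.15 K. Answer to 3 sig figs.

P ≈ 336 W

T = 271.9 °C + 273.15 = 545.05 K.
Area A = 0.136 m².
P = εσAT⁴ = 0.493 × 5.670×10⁻⁸ × 0.136 × (545.05)⁴ = 336 W.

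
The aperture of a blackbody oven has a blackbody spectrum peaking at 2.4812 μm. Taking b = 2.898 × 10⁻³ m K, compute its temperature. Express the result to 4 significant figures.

T ≈ 1168 K

Wien's law gives T = b/λ_max = (2.898×10⁻³ m·K)/(2.4812×10⁻⁶ m) = 1168 K.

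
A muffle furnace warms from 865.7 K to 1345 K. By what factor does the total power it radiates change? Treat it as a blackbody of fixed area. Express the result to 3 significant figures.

P ∝ T⁴, so P₂/P₁ = (T₂/T₁)⁴ = (1345/865.7)⁴ = (1.55366)⁴ = 5.83.

P₂/P₁ ≈ 5.83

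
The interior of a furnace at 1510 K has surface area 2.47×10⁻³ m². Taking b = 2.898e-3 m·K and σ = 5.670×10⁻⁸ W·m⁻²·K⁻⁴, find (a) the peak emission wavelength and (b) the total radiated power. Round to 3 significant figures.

λ_max ≈ 1.92 μm; P ≈ 728 W

(a) λ_max = b/T = 2.898×10⁻³/1510 = 1.919×10⁻⁶ m = 1.92 μm.
Area A = 2.47×10⁻³ m².
(b) P = σAT⁴ = 5.670×10⁻⁸×2.47×10⁻³×(1510)⁴ = 728 W.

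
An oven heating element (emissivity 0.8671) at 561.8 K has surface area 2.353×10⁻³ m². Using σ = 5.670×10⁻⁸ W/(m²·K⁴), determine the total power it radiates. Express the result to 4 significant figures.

Area A = 2.353×10⁻³ m².
P = εσAT⁴ = 0.8671 × 5.670×10⁻⁸ × 2.353×10⁻³ × (561.8)⁴ = 11.52 W.

P ≈ 11.52 W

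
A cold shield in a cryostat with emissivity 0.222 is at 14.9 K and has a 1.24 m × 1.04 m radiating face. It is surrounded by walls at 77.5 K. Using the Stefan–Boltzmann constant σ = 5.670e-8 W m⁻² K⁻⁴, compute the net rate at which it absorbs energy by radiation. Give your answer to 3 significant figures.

Net gain ≈ 0.585 W

Area A = 1.24 × 1.04 = 1.2896 m².
Net radiated power P_net = εσA(T⁴ − T₀⁴) = 0.222×5.670×10⁻⁸×1.2896×(14.9⁴ − 77.5⁴).
T⁴ − T₀⁴ = 49288.4 − 3.60750×10⁷ = -3.60257×10⁷ K⁴, so P_net = -0.585 W — negative, meaning a net gain of 0.585 W.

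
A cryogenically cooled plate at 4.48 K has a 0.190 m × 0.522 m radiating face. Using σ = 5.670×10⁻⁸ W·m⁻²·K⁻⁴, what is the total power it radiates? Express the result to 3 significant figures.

Area A = 0.190 × 0.522 = 0.09918 m².
P = σAT⁴ = 5.670×10⁻⁸ × 0.09918 × (4.48)⁴ = 2.27×10⁻⁶ W.

P ≈ 2.27×10⁻⁶ W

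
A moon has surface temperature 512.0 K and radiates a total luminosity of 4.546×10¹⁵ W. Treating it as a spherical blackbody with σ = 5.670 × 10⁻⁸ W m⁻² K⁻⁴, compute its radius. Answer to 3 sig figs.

R ≈ 3.05×10⁵ m

L = 4πR²σT⁴ ⇒ R = √(L/(4πσT⁴)).
σT⁴ = 3896.39 W/m², so R = √(4.546×10¹⁵/(4π×3896.39)) = 3.05×10⁵ m.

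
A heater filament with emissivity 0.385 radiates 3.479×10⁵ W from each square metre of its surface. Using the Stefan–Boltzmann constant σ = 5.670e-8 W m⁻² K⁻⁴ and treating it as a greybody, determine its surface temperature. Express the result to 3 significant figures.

I = εσT⁴, so T = (I/εσ)^(1/4) = (3.479×10⁵/(0.385×5.670×10⁻⁸))^(1/4) = 2.00×10³ K.

T ≈ 2.00×10³ K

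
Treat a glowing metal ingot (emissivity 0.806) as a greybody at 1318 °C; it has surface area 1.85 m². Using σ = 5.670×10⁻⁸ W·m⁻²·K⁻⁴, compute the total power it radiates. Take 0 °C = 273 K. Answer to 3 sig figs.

T = 1318 °C + 273 = 1591 K.
Area A = 1.85 m².
P = εσAT⁴ = 0.806 × 5.670×10⁻⁸ × 1.85 × (1591)⁴ = 5.42×10⁵ W.

P ≈ 5.42×10⁵ W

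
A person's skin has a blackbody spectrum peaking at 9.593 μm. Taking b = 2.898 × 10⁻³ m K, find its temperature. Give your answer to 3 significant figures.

T ≈ 302 K

Wien's law gives T = b/λ_max = (2.898×10⁻³ m·K)/(9.593×10⁻⁶ m) = 302 K.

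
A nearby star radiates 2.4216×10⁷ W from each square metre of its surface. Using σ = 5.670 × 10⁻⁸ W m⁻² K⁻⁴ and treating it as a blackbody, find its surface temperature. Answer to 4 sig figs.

T ≈ 4546 K

I = σT⁴, so T = (I/σ)^(1/4) = (2.4216×10⁷/(5.670×10⁻⁸))^(1/4) = 4546 K.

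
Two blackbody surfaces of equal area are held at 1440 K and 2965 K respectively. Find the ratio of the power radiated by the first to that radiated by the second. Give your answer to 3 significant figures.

P₁/P₂ ≈ 0.0556

With equal areas, P₁/P₂ = (T₁/T₂)⁴ = (1440/2965)⁴ = 0.0556.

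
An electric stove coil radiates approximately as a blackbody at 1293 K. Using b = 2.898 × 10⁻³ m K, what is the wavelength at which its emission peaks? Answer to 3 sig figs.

λ_max ≈ 2.24 μm

Wien's displacement law: λ_max = b/T = (2.898×10⁻³ m·K)/(1293 K) = 2.241×10⁻⁶ m.
That is 2.24 μm, in the infrared range.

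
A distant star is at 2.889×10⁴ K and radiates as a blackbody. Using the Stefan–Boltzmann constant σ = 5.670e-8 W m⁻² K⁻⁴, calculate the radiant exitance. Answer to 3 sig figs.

I ≈ 3.95×10¹⁰ W/m²

Stefan–Boltzmann: I = σT⁴ = 5.670×10⁻⁸ × (2.889×10⁴)⁴ = 3.95×10¹⁰ W/m².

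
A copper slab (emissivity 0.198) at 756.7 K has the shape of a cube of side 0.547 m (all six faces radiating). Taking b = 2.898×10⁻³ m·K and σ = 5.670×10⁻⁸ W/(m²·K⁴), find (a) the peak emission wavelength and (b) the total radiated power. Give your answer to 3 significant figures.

(a) λ_max = b/T = 2.898×10⁻³/756.7 = 3.830×10⁻⁶ m = 3.83 μm.
Area A = 6s² = 6×(0.547 m)² = 1.79525 m².
(b) P = εσAT⁴ = 0.198×5.670×10⁻⁸×1.79525×(756.7)⁴ = 6.61×10³ W.

λ_max ≈ 3.83 μm; P ≈ 6.61×10³ W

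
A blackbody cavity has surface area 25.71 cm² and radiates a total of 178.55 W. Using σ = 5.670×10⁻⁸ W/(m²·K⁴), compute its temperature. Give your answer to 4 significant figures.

T ≈ 1052 K

Area A = 25.71 cm² = 2.571×10⁻³ m².
P = σAT⁴ ⇒ T = (P/(σA))^(1/4) = (178.55/(5.670×10⁻⁸×2.571×10⁻³))^(1/4) = 1052 K.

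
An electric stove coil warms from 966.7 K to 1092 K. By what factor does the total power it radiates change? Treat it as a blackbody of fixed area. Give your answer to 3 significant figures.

P ∝ T⁴, so P₂/P₁ = (T₂/T₁)⁴ = (1092/966.7)⁴ = (1.12962)⁴ = 1.63.

P₂/P₁ ≈ 1.63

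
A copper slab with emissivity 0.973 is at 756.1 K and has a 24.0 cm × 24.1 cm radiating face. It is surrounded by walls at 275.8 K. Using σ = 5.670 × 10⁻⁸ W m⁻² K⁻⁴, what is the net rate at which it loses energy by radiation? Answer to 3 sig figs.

Area A = 0.240 × 0.241 = 0.05784 m².
Net radiated power P_net = εσA(T⁴ − T₀⁴) = 0.973×5.670×10⁻⁸×0.05784×(756.1⁴ − 275.8⁴).
T⁴ − T₀⁴ = 3.26826×10¹¹ − 5.78598×10⁹ = 3.21040×10¹¹ K⁴, so P_net = 1.02×10³ W.

Net loss ≈ 1.02×10³ W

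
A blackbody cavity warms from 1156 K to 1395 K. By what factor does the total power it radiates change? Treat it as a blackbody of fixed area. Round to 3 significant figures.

P₂/P₁ ≈ 2.12

P ∝ T⁴, so P₂/P₁ = (T₂/T₁)⁴ = (1395/1156)⁴ = (1.20675)⁴ = 2.12.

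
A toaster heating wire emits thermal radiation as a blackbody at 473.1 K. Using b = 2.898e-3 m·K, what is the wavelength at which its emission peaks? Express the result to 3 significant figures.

Wien's displacement law: λ_max = b/T = (2.898×10⁻³ m·K)/(473.1 K) = 6.126×10⁻⁶ m.
That is 6.13 μm, in the infrared range.

λ_max ≈ 6.13 μm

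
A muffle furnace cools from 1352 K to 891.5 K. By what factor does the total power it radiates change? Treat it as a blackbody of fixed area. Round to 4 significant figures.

P₂/P₁ ≈ 0.1891

P ∝ T⁴, so P₂/P₁ = (T₂/T₁)⁴ = (891.5/1352)⁴ = (0.659393)⁴ = 0.1891.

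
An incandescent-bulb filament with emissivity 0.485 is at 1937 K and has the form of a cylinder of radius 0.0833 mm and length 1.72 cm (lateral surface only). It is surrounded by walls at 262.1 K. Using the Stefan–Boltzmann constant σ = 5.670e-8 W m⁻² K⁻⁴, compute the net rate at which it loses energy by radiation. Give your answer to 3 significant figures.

Net loss ≈ 3.48 W

Lateral area A = 2πrL = 2π×8.33×10⁻⁵×0.0172 = 9.00230×10⁻⁶ m².
Net radiated power P_net = εσA(T⁴ − T₀⁴) = 0.485×5.670×10⁻⁸×9.00230×10⁻⁶×(1937⁴ − 262.1⁴).
T⁴ − T₀⁴ = 1.40773×10¹³ − 4.71920×10⁹ = 1.40726×10¹³ K⁴, so P_net = 3.48 W.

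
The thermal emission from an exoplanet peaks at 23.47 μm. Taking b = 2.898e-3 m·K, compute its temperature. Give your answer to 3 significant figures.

T ≈ 123 K

Wien's law gives T = b/λ_max = (2.898×10⁻³ m·K)/(2.347×10⁻⁵ m) = 123 K.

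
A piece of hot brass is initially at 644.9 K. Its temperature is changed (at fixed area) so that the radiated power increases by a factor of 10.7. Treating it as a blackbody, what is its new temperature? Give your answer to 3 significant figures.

T₂ ≈ 1.17×10³ K

P ∝ T⁴, so T₂/T₁ = (P₂/P₁)^(1/4) = (10.7)^(1/4) = 1.80861.
T₂ = 644.9 × 1.80861 = 1.17×10³ K.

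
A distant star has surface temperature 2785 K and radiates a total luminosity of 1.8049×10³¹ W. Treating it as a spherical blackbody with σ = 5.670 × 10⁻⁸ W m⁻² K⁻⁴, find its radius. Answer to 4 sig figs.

R ≈ 6.489×10¹¹ m

L = 4πR²σT⁴ ⇒ R = √(L/(4πσT⁴)).
σT⁴ = 3.41102×10⁶ W/m², so R = √(1.8049×10³¹/(4π×3.41102×10⁶)) = 6.489×10¹¹ m.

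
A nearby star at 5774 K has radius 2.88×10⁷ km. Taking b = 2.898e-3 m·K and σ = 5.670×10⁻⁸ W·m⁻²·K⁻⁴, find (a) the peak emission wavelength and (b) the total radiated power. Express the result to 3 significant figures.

(a) λ_max = b/T = 2.898×10⁻³/5774 = 5.019×10⁻⁷ m = 502 nm.
Surface area A = 4πR² = 4π(2.88×10¹⁰ m)² = 1.04231×10²² m².
(b) P = σAT⁴ = 5.670×10⁻⁸×1.04231×10²²×(5774)⁴ = 6.57×10²⁹ W.

λ_max ≈ 502 nm; P ≈ 6.57×10²⁹ W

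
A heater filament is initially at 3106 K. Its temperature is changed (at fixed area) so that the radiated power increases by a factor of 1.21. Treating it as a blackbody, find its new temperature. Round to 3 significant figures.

P ∝ T⁴, so T₂/T₁ = (P₂/P₁)^(1/4) = (1.21)^(1/4) = 1.04881.
T₂ = 3106 × 1.04881 = 3.26×10³ K.

T₂ ≈ 3.26×10³ K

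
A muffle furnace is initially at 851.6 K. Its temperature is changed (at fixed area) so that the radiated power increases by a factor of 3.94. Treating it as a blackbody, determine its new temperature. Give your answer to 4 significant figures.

P ∝ T⁴, so T₂/T₁ = (P₂/P₁)^(1/4) = (3.94)^(1/4) = 1.40888.
T₂ = 851.6 × 1.40888 = 1200 K.

T₂ ≈ 1200 K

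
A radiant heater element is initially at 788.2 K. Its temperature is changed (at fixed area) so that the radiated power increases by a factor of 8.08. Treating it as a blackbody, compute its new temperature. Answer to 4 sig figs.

T₂ ≈ 1329 K

P ∝ T⁴, so T₂/T₁ = (P₂/P₁)^(1/4) = (8.08)^(1/4) = 1.68598.
T₂ = 788.2 × 1.68598 = 1329 K.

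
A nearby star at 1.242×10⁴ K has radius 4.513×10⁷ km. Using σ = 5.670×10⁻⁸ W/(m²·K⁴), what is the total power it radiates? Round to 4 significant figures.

P ≈ 3.453×10³¹ W

Surface area A = 4πR² = 4π(4.513×10¹⁰ m)² = 2.55941×10²² m².
P = σAT⁴ = 5.670×10⁻⁸ × 2.55941×10²² × (1.242×10⁴)⁴ = 3.453×10³¹ W.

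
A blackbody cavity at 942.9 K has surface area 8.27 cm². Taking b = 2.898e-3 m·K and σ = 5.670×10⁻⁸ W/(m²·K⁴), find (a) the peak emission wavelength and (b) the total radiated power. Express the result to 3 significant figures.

(a) λ_max = b/T = 2.898×10⁻³/942.9 = 3.073×10⁻⁶ m = 3.07 μm.
Area A = 8.27 cm² = 8.27×10⁻⁴ m².
(b) P = σAT⁴ = 5.670×10⁻⁸×8.27×10⁻⁴×(942.9)⁴ = 37.1 W.

λ_max ≈ 3.07 μm; P ≈ 37.1 W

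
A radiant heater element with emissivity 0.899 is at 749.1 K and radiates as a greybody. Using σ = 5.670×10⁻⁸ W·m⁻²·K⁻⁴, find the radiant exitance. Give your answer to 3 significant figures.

I ≈ 1.61×10⁴ W/m²

Stefan–Boltzmann: I = εσT⁴ = 0.899 × 5.670×10⁻⁸ × (749.1)⁴ = 1.61×10⁴ W/m².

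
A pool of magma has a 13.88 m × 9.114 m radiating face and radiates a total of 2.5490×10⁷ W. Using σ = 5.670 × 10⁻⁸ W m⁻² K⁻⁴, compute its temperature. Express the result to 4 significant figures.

Area A = 13.88 × 9.114 = 126.502 m².
P = σAT⁴ ⇒ T = (P/(σA))^(1/4) = (2.5490×10⁷/(5.670×10⁻⁸×126.502))^(1/4) = 1373 K.

T ≈ 1373 K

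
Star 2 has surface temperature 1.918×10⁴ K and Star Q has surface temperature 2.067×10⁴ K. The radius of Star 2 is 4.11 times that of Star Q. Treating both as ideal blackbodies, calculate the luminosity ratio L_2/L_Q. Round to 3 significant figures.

L ∝ R²T⁴, so L_2/L_Q = (R_2/R_Q)²(T_2/T_Q)⁴ = (4.11)² × (1.918×10⁴/2.067×10⁴)⁴ = 16.8921 × 0.741366 = 12.5.

L_2/L_Q ≈ 12.5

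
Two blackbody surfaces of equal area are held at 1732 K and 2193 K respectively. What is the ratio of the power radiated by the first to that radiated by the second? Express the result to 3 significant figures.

P₁/P₂ ≈ 0.389

With equal areas, P₁/P₂ = (T₁/T₂)⁴ = (1732/2193)⁴ = 0.389.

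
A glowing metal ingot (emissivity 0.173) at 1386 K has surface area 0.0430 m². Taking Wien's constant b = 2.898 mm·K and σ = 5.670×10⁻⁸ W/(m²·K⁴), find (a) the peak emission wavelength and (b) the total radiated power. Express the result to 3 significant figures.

λ_max ≈ 2.09×10³ nm; P ≈ 1.56×10³ W

(a) λ_max = b/T = 2.898×10⁻³/1386 = 2.091×10⁻⁶ m = 2.09×10³ nm.
Area A = 0.0430 m².
(b) P = εσAT⁴ = 0.173×5.670×10⁻⁸×0.0430×(1386)⁴ = 1.56×10³ W.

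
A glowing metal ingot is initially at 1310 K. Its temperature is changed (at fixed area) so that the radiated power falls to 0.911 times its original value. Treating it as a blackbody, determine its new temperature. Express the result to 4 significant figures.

T₂ ≈ 1280 K

P ∝ T⁴, so T₂/T₁ = (P₂/P₁)^(1/4) = (0.911)^(1/4) = 0.976966.
T₂ = 1310 × 0.976966 = 1280 K.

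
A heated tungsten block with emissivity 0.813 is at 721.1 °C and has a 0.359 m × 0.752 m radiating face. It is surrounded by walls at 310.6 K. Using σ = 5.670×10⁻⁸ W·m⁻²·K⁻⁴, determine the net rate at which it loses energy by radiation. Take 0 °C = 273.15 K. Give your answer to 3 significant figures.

Net loss ≈ 1.20×10⁴ W

T = 721.1 °C + 273.15 = 994.25 K.
Area A = 0.359 × 0.752 = 0.269968 m².
Net radiated power P_net = εσA(T⁴ − T₀⁴) = 0.813×5.670×10⁻⁸×0.269968×(994.25⁴ − 310.6⁴).
T⁴ − T₀⁴ = 9.77198×10¹¹ − 9.30692×10⁹ = 9.67891×10¹¹ K⁴, so P_net = 1.20×10⁴ W.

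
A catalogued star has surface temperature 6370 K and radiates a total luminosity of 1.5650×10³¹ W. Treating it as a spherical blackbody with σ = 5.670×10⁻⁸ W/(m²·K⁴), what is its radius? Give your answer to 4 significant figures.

L = 4πR²σT⁴ ⇒ R = √(L/(4πσT⁴)).
σT⁴ = 9.33557×10⁷ W/m², so R = √(1.5650×10³¹/(4π×9.33557×10⁷)) = 1.155×10¹¹ m.

R ≈ 1.155×10¹¹ m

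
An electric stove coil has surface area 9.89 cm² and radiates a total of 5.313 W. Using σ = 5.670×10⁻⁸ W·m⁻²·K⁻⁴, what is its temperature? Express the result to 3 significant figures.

Area A = 9.89 cm² = 9.89×10⁻⁴ m².
P = σAT⁴ ⇒ T = (P/(σA))^(1/4) = (5.313/(5.670×10⁻⁸×9.89×10⁻⁴))^(1/4) = 555 K.

T ≈ 555 K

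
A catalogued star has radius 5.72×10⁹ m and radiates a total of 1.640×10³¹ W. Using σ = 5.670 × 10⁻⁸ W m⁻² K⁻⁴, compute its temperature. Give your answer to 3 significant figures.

Surface area A = 4πR² = 4π(5.72×10⁹ m)² = 4.11152×10²⁰ m².
P = σAT⁴ ⇒ T = (P/(σA))^(1/4) = (1.640×10³¹/(5.670×10⁻⁸×4.11152×10²⁰))^(1/4) = 2.90×10⁴ K.

T ≈ 2.90×10⁴ K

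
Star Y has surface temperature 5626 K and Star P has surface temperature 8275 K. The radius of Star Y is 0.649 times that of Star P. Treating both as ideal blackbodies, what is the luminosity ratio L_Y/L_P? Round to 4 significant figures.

L_Y/L_P ≈ 0.08999

L ∝ R²T⁴, so L_Y/L_P = (R_Y/R_P)²(T_Y/T_P)⁴ = (0.649)² × (5626/8275)⁴ = 0.421201 × 0.213662 = 0.08999.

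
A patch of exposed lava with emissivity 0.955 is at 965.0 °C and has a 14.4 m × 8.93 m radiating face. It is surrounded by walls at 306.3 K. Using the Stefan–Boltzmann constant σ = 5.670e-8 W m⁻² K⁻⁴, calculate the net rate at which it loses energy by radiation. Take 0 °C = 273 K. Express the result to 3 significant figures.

Net loss ≈ 1.63×10⁷ W

T = 965.0 °C + 273 = 1238.0 K.
Area A = 14.4 × 8.93 = 128.592 m².
Net radiated power P_net = εσA(T⁴ − T₀⁴) = 0.955×5.670×10⁻⁸×128.592×(1238.0⁴ − 306.3⁴).
T⁴ − T₀⁴ = 2.34900×10¹² − 8.80213×10⁹ = 2.34020×10¹² K⁴, so P_net = 1.63×10⁷ W.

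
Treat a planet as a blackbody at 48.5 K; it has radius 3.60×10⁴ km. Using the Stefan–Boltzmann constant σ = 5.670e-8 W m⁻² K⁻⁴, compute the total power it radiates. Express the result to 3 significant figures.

P ≈ 5.11×10¹⁵ W

Surface area A = 4πR² = 4π(3.60×10⁷ m)² = 1.62860×10¹⁶ m².
P = σAT⁴ = 5.670×10⁻⁸ × 1.62860×10¹⁶ × (48.5)⁴ = 5.11×10¹⁵ W.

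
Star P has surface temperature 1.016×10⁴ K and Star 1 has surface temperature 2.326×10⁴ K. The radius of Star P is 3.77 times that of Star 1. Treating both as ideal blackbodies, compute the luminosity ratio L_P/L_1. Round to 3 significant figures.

L_P/L_1 ≈ 0.517

L ∝ R²T⁴, so L_P/L_1 = (R_P/R_1)²(T_P/T_1)⁴ = (3.77)² × (1.016×10⁴/2.326×10⁴)⁴ = 14.2129 × 0.0364029 = 0.517.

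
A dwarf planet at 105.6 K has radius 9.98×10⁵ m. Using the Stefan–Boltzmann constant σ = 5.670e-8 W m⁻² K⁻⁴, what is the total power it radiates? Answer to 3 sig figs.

Surface area A = 4πR² = 4π(9.98×10⁵ m)² = 1.25162×10¹³ m².
P = σAT⁴ = 5.670×10⁻⁸ × 1.25162×10¹³ × (105.6)⁴ = 8.82×10¹³ W.

P ≈ 8.82×10¹³ W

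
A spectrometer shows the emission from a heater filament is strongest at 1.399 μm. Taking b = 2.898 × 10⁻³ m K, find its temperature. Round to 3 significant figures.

Wien's law gives T = b/λ_max = (2.898×10⁻³ m·K)/(1.399×10⁻⁶ m) = 2.07×10³ K.

T ≈ 2.07×10³ K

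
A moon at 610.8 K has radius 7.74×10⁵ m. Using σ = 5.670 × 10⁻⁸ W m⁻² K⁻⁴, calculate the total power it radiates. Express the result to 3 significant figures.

Surface area A = 4πR² = 4π(7.74×10⁵ m)² = 7.52821×10¹² m².
P = σAT⁴ = 5.670×10⁻⁸ × 7.52821×10¹² × (610.8)⁴ = 5.94×10¹⁶ W.

P ≈ 5.94×10¹⁶ W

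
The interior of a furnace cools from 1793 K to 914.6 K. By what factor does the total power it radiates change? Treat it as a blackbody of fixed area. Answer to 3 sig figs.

P₂/P₁ ≈ 0.0677

P ∝ T⁴, so P₂/P₁ = (T₂/T₁)⁴ = (914.6/1793)⁴ = (0.510095)⁴ = 0.0677.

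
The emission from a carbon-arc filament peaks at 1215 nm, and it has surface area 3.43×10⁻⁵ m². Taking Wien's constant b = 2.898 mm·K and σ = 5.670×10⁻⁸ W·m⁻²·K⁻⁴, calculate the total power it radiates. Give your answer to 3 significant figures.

P ≈ 62.9 W

Wien's law: T = b/λ_max = 2.898×10⁻³/1.215×10⁻⁶ = 2385.19 K.
Area A = 3.43×10⁻⁵ m².
Then P = σAT⁴ = 5.670×10⁻⁸×3.43×10⁻⁵×(2385.19)⁴ = 62.9 W.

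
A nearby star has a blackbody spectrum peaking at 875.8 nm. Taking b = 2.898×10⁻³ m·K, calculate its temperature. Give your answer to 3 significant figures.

Wien's law gives T = b/λ_max = (2.898×10⁻³ m·K)/(8.758×10⁻⁷ m) = 3.31×10³ K.

T ≈ 3.31×10³ K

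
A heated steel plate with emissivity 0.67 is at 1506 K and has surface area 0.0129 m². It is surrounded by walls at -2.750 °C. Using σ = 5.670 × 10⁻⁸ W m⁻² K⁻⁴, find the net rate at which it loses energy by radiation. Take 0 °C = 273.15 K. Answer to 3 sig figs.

Net loss ≈ 2.52×10³ W

Surroundings: T = -2.750 °C + 273.15 = 270.400 K.
Area A = 0.0129 m².
Net radiated power P_net = εσA(T⁴ − T₀⁴) = 0.67×5.670×10⁻⁸×0.0129×(1506⁴ − 270.400⁴).
T⁴ − T₀⁴ = 5.14399×10¹² − 5.34597×10⁹ = 5.13864×10¹² K⁴, so P_net = 2.52×10³ W.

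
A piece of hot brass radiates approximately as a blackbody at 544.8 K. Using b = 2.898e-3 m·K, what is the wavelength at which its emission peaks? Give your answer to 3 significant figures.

λ_max ≈ 5.32 μm

Wien's displacement law: λ_max = b/T = (2.898×10⁻³ m·K)/(544.8 K) = 5.319×10⁻⁶ m.
That is 5.32 μm, in the infrared range.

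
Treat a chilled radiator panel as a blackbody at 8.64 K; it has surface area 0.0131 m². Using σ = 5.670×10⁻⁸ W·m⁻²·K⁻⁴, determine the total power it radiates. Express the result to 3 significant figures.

P ≈ 4.14×10⁻⁶ W

Area A = 0.0131 m².
P = σAT⁴ = 5.670×10⁻⁸ × 0.0131 × (8.64)⁴ = 4.14×10⁻⁶ W.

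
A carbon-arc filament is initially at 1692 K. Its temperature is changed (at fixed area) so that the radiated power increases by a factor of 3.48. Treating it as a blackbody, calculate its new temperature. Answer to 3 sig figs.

T₂ ≈ 2.31×10³ K

P ∝ T⁴, so T₂/T₁ = (P₂/P₁)^(1/4) = (3.48)^(1/4) = 1.36582.
T₂ = 1692 × 1.36582 = 2.31×10³ K.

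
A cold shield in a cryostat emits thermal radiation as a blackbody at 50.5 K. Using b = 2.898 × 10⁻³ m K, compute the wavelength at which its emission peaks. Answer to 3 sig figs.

Wien's displacement law: λ_max = b/T = (2.898×10⁻³ m·K)/(50.5 K) = 5.739×10⁻⁵ m.
That is 57.4 μm, in the infrared range.

λ_max ≈ 57.4 μm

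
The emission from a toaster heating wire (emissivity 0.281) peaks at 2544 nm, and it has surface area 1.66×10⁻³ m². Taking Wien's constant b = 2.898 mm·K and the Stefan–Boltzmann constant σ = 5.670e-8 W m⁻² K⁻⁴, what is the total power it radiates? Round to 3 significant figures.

P ≈ 44.5 W

Wien's law: T = b/λ_max = 2.898×10⁻³/2.544×10⁻⁶ = 1139.15 K.
Area A = 1.66×10⁻³ m².
Then P = εσAT⁴ = 0.281×5.670×10⁻⁸×1.66×10⁻³×(1139.15)⁴ = 44.5 W.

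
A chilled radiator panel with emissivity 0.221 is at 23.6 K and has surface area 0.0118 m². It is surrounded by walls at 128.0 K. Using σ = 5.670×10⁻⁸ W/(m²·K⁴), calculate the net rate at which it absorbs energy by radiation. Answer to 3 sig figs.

Net gain ≈ 0.0396 W

Area A = 0.0118 m².
Net radiated power P_net = εσA(T⁴ − T₀⁴) = 0.221×5.670×10⁻⁸×0.0118×(23.6⁴ − 128.0⁴).
T⁴ − T₀⁴ = 3.10204×10⁵ − 2.68435×10⁸ = -2.68125×10⁸ K⁴, so P_net = -0.0396 W — negative, meaning a net gain of 0.0396 W.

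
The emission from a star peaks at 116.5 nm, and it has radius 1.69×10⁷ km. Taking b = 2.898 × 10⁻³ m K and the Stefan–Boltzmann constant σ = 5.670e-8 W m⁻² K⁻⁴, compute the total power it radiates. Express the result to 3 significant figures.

Wien's law: T = b/λ_max = 2.898×10⁻³/1.165×10⁻⁷ = 24875.5 K.
Surface area A = 4πR² = 4π(1.69×10¹⁰ m)² = 3.58908×10²¹ m².
Then P = σAT⁴ = 5.670×10⁻⁸×3.58908×10²¹×(24875.5)⁴ = 7.79×10³¹ W.

P ≈ 7.79×10³¹ W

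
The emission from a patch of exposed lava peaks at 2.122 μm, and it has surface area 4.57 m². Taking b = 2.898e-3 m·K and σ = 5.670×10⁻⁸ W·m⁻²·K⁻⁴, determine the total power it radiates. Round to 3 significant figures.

Wien's law: T = b/λ_max = 2.898×10⁻³/2.122×10⁻⁶ = 1365.69 K.
Area A = 4.57 m².
Then P = σAT⁴ = 5.670×10⁻⁸×4.57×(1365.69)⁴ = 9.01×10⁵ W.

P ≈ 9.01×10⁵ W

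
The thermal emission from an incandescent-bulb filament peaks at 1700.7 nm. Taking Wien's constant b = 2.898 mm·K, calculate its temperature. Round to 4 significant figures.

T ≈ 1704 K

Wien's law gives T = b/λ_max = (2.898×10⁻³ m·K)/(1.7007×10⁻⁶ m) = 1704 K.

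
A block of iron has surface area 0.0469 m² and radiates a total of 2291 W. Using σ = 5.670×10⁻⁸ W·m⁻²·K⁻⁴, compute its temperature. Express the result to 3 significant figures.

T ≈ 963 K

Area A = 0.0469 m².
P = σAT⁴ ⇒ T = (P/(σA))^(1/4) = (2291/(5.670×10⁻⁸×0.0469))^(1/4) = 963 K.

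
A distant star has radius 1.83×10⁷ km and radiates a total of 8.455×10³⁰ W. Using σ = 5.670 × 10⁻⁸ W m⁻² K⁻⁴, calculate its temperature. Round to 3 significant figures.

T ≈ 1.37×10⁴ K

Surface area A = 4πR² = 4π(1.83×10¹⁰ m)² = 4.20835×10²¹ m².
P = σAT⁴ ⇒ T = (P/(σA))^(1/4) = (8.455×10³⁰/(5.670×10⁻⁸×4.20835×10²¹))^(1/4) = 1.37×10⁴ K.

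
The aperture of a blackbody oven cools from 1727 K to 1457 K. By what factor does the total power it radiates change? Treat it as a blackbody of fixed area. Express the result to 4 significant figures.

P ∝ T⁴, so P₂/P₁ = (T₂/T₁)⁴ = (1457/1727)⁴ = (0.843660)⁴ = 0.5066.

P₂/P₁ ≈ 0.5066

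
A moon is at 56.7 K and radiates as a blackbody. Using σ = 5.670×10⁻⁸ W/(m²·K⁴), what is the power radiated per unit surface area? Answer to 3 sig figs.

I ≈ 0.586 W/m²

Stefan–Boltzmann: I = σT⁴ = 5.670×10⁻⁸ × (56.7)⁴ = 0.586 W/m².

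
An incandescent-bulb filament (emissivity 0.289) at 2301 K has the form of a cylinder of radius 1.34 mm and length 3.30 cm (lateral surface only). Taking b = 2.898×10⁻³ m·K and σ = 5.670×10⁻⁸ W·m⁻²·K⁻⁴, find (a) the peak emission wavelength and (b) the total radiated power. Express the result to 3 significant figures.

(a) λ_max = b/T = 2.898×10⁻³/2301 = 1.259×10⁻⁶ m = 1.26 μm.
Lateral area A = 2πrL = 2π×1.34×10⁻³×0.0330 = 2.77842×10⁻⁴ m².
(b) P = εσAT⁴ = 0.289×5.670×10⁻⁸×2.77842×10⁻⁴×(2301)⁴ = 128 W.

λ_max ≈ 1.26 μm; P ≈ 128 W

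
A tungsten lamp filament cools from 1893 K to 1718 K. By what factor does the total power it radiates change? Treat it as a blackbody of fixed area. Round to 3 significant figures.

P₂/P₁ ≈ 0.678

P ∝ T⁴, so P₂/P₁ = (T₂/T₁)⁴ = (1718/1893)⁴ = (0.907554)⁴ = 0.678.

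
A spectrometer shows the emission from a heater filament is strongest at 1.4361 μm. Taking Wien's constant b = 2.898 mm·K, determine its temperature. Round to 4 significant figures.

Wien's law gives T = b/λ_max = (2.898×10⁻³ m·K)/(1.4361×10⁻⁶ m) = 2018 K.

T ≈ 2018 K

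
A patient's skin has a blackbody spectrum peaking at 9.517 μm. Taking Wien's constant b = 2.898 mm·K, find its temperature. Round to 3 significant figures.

Wien's law gives T = b/λ_max = (2.898×10⁻³ m·K)/(9.517×10⁻⁶ m) = 305 K.

T ≈ 305 K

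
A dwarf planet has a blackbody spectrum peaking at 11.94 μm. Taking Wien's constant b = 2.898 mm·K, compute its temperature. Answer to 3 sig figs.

T ≈ 243 K

Wien's law gives T = b/λ_max = (2.898×10⁻³ m·K)/(1.194×10⁻⁵ m) = 243 K.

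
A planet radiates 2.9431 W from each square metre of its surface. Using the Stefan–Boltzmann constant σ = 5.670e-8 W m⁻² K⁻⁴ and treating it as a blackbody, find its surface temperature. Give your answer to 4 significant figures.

T ≈ 84.88 K

I = σT⁴, so T = (I/σ)^(1/4) = (2.9431/(5.670×10⁻⁸))^(1/4) = 84.88 K.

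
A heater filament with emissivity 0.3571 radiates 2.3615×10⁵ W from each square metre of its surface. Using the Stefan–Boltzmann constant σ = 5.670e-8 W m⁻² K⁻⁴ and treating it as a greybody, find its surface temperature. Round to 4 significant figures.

I = εσT⁴, so T = (I/εσ)^(1/4) = (2.3615×10⁵/(0.3571×5.670×10⁻⁸))^(1/4) = 1848 K.

T ≈ 1848 K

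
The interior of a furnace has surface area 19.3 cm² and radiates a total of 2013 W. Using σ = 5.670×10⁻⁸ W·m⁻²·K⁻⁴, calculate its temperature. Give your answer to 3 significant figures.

Area A = 19.3 cm² = 1.93×10⁻³ m².
P = σAT⁴ ⇒ T = (P/(σA))^(1/4) = (2013/(5.670×10⁻⁸×1.93×10⁻³))^(1/4) = 2.07×10³ K.

T ≈ 2.07×10³ K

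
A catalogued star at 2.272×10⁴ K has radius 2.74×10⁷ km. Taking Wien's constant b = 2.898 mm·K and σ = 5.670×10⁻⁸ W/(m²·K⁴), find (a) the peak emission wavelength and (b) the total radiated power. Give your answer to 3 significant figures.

λ_max ≈ 128 nm; P ≈ 1.43×10³² W

(a) λ_max = b/T = 2.898×10⁻³/2.272×10⁴ = 1.276×10⁻⁷ m = 128 nm.
Surface area A = 4πR² = 4π(2.74×10¹⁰ m)² = 9.43433×10²¹ m².
(b) P = σAT⁴ = 5.670×10⁻⁸×9.43433×10²¹×(2.272×10⁴)⁴ = 1.43×10³² W.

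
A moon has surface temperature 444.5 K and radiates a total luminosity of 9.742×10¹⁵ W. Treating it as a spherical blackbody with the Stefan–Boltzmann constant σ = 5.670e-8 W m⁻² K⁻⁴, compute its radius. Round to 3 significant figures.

R ≈ 5.92×10⁵ m

L = 4πR²σT⁴ ⇒ R = √(L/(4πσT⁴)).
σT⁴ = 2213.45 W/m², so R = √(9.742×10¹⁵/(4π×2213.45)) = 5.92×10⁵ m.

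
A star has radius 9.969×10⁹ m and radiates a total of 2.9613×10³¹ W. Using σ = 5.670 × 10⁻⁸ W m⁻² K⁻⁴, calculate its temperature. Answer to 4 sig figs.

Surface area A = 4πR² = 4π(9.969×10⁹ m)² = 1.24886×10²¹ m².
P = σAT⁴ ⇒ T = (P/(σA))^(1/4) = (2.9613×10³¹/(5.670×10⁻⁸×1.24886×10²¹))^(1/4) = 2.543×10⁴ K.

T ≈ 2.543×10⁴ K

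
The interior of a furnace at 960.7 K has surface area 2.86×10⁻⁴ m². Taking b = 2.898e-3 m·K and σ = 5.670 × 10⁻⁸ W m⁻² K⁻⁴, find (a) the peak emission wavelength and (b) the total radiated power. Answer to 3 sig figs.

(a) λ_max = b/T = 2.898×10⁻³/960.7 = 3.017×10⁻⁶ m = 3.02 μm.
Area A = 2.86×10⁻⁴ m².
(b) P = σAT⁴ = 5.670×10⁻⁸×2.86×10⁻⁴×(960.7)⁴ = 13.8 W.

λ_max ≈ 3.02 μm; P ≈ 13.8 W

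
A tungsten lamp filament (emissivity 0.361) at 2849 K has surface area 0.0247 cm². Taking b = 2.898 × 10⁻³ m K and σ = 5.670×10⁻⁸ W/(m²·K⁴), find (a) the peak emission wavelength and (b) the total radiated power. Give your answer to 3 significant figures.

(a) λ_max = b/T = 2.898×10⁻³/2849 = 1.017×10⁻⁶ m = 1.02 μm.
Area A = 0.0247 cm² = 2.47×10⁻⁶ m².
(b) P = εσAT⁴ = 0.361×5.670×10⁻⁸×2.47×10⁻⁶×(2849)⁴ = 3.33 W.

λ_max ≈ 1.02 μm; P ≈ 3.33 W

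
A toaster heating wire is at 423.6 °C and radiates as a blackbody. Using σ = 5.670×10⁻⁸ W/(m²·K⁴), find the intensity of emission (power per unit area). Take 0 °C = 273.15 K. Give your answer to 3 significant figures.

I ≈ 1.34×10⁴ W/m²

T = 423.6 °C + 273.15 = 696.75 K.
Stefan–Boltzmann: I = σT⁴ = 5.670×10⁻⁸ × (696.75)⁴ = 1.34×10⁴ W/m².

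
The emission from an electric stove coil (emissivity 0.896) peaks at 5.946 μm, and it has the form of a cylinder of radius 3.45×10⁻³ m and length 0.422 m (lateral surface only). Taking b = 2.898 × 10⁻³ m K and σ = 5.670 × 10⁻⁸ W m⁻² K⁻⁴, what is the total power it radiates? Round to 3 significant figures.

Wien's law: T = b/λ_max = 2.898×10⁻³/5.946×10⁻⁶ = 487.386 K.
Lateral area A = 2πrL = 2π×3.45×10⁻³×0.422 = 9.14769×10⁻³ m².
Then P = εσAT⁴ = 0.896×5.670×10⁻⁸×9.14769×10⁻³×(487.386)⁴ = 26.2 W.

P ≈ 26.2 W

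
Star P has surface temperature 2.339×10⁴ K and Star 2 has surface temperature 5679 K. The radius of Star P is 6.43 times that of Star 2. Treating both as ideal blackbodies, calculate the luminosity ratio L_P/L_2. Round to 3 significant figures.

L_P/L_2 ≈ 1.19×10⁴

L ∝ R²T⁴, so L_P/L_2 = (R_P/R_2)²(T_P/T_2)⁴ = (6.43)² × (2.339×10⁴/5679)⁴ = 41.3449 × 287.762 = 1.19×10⁴.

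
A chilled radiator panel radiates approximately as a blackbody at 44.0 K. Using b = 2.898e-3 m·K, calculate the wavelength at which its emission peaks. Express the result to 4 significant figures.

Wien's displacement law: λ_max = b/T = (2.898×10⁻³ m·K)/(44.0 K) = 6.5864×10⁻⁵ m.
That is 65.86 μm, in the infrared range.

λ_max ≈ 65.86 μm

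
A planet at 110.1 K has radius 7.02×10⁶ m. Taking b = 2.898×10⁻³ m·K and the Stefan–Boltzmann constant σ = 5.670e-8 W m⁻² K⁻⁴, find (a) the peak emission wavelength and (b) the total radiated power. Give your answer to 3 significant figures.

(a) λ_max = b/T = 2.898×10⁻³/110.1 = 2.632×10⁻⁵ m = 26.3 μm.
Surface area A = 4πR² = 4π(7.02×10⁶ m)² = 6.19276×10¹⁴ m².
(b) P = σAT⁴ = 5.670×10⁻⁸×6.19276×10¹⁴×(110.1)⁴ = 5.16×10¹⁵ W.

λ_max ≈ 26.3 μm; P ≈ 5.16×10¹⁵ W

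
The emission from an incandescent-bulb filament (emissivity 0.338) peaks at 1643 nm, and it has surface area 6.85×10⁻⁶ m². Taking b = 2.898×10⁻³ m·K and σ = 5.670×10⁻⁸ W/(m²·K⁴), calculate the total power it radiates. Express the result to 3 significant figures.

P ≈ 1.27 W

Wien's law: T = b/λ_max = 2.898×10⁻³/1.643×10⁻⁶ = 1763.85 K.
Area A = 6.85×10⁻⁶ m².
Then P = εσAT⁴ = 0.338×5.670×10⁻⁸×6.85×10⁻⁶×(1763.85)⁴ = 1.27 W.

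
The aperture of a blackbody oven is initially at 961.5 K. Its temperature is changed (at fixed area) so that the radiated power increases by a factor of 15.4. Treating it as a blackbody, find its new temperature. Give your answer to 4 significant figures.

P ∝ T⁴, so T₂/T₁ = (P₂/P₁)^(1/4) = (15.4)^(1/4) = 1.98098.
T₂ = 961.5 × 1.98098 = 1905 K.

T₂ ≈ 1905 K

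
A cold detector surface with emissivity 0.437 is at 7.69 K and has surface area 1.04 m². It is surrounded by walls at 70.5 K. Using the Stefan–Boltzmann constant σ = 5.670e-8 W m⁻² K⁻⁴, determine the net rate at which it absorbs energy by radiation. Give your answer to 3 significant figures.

Net gain ≈ 0.636 W

Area A = 1.04 m².
Net radiated power P_net = εσA(T⁴ − T₀⁴) = 0.437×5.670×10⁻⁸×1.04×(7.69⁴ − 70.5⁴).
T⁴ − T₀⁴ = 3497.08 − 2.47034×10⁷ = -2.46999×10⁷ K⁴, so P_net = -0.636 W — negative, meaning a net gain of 0.636 W.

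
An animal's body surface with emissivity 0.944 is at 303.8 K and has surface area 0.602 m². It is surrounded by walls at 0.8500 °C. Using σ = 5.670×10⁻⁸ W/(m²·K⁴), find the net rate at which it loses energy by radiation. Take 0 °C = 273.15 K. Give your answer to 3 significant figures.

Surroundings: T = 0.8500 °C + 273.15 = 274.0000 K.
Area A = 0.602 m².
Net radiated power P_net = εσA(T⁴ − T₀⁴) = 0.944×5.670×10⁻⁸×0.602×(303.8⁴ − 274.0000⁴).
T⁴ − T₀⁴ = 8.51826×10⁹ − 5.63641×10⁹ = 2.88185×10⁹ K⁴, so P_net = 92.9 W.

Net loss ≈ 92.9 W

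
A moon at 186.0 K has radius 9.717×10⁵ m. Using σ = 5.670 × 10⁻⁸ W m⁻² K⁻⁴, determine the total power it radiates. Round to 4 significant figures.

P ≈ 8.052×10¹⁴ W

Surface area A = 4πR² = 4π(9.717×10⁵ m)² = 1.18652×10¹³ m².
P = σAT⁴ = 5.670×10⁻⁸ × 1.18652×10¹³ × (186.0)⁴ = 8.052×10¹⁴ W.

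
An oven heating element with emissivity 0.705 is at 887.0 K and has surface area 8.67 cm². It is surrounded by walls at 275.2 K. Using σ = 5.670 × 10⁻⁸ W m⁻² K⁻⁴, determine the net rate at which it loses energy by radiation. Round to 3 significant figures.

Net loss ≈ 21.3 W

Area A = 8.67 cm² = 8.67×10⁻⁴ m².
Net radiated power P_net = εσA(T⁴ − T₀⁴) = 0.705×5.670×10⁻⁸×8.67×10⁻⁴×(887.0⁴ − 275.2⁴).
T⁴ − T₀⁴ = 6.19005×10¹¹ − 5.73580×10⁹ = 6.13269×10¹¹ K⁴, so P_net = 21.3 W.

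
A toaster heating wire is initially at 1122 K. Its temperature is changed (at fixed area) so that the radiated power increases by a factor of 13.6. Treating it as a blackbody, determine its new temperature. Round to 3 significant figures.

P ∝ T⁴, so T₂/T₁ = (P₂/P₁)^(1/4) = (13.6)^(1/4) = 1.92037.
T₂ = 1122 × 1.92037 = 2.15×10³ K.

T₂ ≈ 2.15×10³ K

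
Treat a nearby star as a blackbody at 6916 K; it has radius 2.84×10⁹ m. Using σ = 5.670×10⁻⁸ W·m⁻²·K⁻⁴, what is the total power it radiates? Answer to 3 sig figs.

P ≈ 1.31×10²⁸ W

Surface area A = 4πR² = 4π(2.84×10⁹ m)² = 1.01355×10²⁰ m².
P = σAT⁴ = 5.670×10⁻⁸ × 1.01355×10²⁰ × (6916)⁴ = 1.31×10²⁸ W.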